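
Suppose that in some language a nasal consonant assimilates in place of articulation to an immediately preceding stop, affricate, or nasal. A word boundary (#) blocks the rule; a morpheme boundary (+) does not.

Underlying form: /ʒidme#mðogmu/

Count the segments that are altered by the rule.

/m/ after /d/ (alveolar) → [n]
/m/ after /g/ (velar) → [ŋ]
2 segments change.

2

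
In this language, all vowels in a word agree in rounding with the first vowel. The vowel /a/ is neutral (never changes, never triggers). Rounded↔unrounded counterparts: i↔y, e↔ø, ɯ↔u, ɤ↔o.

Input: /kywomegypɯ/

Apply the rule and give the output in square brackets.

/e/ harmonizes with /y/ ([+round]) → [ø]
/ɯ/ harmonizes with /y/ ([+round]) → [u]

[kywomøgypu]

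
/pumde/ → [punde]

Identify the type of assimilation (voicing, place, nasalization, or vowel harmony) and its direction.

/m/→[n].
Each target copies a feature from the following segment, so the direction is regressive.

place assimilation, regressive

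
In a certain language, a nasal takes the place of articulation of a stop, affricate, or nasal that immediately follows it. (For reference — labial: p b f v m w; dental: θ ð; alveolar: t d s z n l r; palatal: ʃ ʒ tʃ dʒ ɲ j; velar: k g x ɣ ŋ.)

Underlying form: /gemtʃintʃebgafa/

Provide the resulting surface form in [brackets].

[geɲtʃiɲtʃebgafa]

/m/ before /tʃ/ (palatal) → [ɲ]
/n/ before /tʃ/ (palatal) → [ɲ]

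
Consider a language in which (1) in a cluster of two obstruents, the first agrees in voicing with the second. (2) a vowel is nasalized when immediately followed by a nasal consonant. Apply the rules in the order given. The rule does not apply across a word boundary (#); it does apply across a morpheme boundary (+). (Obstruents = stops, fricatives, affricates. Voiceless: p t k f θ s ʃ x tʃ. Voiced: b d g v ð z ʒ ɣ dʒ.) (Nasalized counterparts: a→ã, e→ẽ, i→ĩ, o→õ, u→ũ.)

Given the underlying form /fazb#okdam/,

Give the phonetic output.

[fazb#ogdãm]

Rule 1: /k/ before /d/ (voiced) → [g]
After rule 1: fazb#ogdam
Rule 2: /a/ before nasal /m/ → [ã]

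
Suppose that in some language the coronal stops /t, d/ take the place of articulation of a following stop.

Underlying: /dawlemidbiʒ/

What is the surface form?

/d/ before /b/ (labial) → [b]

[dawlemibbiʒ]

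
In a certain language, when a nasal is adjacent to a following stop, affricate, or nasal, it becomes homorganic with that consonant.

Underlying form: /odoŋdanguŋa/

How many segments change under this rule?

2

/ŋ/ before /d/ (alveolar) → [n]
/n/ before /g/ (velar) → [ŋ]
2 segments change.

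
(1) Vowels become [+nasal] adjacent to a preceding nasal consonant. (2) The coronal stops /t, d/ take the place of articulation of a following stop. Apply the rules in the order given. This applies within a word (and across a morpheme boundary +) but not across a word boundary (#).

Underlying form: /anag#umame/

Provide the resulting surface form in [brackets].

[anãg#umãmẽ]

Rule 1: /a/ after nasal /n/ → [ã]
Rule 1: /a/ after nasal /m/ → [ã]
Rule 1: /e/ after nasal /m/ → [ẽ]
After rule 1: anãg#umãmẽ
Rule 2: no segment meets the rule's conditions; no change.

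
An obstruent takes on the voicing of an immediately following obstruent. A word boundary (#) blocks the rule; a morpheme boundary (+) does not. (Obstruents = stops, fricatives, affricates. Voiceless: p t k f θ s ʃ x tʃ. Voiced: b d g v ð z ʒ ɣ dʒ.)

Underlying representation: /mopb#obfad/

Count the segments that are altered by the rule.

2

/p/ before /b/ (voiced) → [b]
/b/ before /f/ (voiceless) → [p]
2 segments change.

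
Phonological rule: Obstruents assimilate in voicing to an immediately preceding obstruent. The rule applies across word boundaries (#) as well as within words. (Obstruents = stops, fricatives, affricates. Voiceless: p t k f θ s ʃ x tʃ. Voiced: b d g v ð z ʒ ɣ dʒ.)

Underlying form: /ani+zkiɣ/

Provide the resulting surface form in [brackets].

[ani+zgiɣ]

/k/ after /z/ (voiced) → [g]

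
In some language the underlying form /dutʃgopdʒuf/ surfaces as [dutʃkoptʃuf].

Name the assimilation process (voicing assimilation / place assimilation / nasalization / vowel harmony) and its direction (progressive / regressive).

voicing assimilation, progressive

/g/→[k] /dʒ/→[tʃ].
Each target copies a feature from the preceding segment, so the direction is progressive.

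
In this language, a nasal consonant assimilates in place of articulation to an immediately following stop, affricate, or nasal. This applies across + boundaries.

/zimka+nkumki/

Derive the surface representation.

/m/ before /k/ (velar) → [ŋ]
/n/ before /k/ (velar) → [ŋ]
/m/ before /k/ (velar) → [ŋ]

[ziŋka+ŋkuŋki]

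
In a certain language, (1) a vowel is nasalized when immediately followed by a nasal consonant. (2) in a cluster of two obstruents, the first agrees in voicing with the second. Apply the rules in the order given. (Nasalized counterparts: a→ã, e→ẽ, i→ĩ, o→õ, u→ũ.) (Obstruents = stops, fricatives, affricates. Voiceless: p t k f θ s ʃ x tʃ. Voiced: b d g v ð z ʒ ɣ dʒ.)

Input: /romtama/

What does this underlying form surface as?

Rule 1: /o/ before nasal /m/ → [õ]
Rule 1: /a/ before nasal /m/ → [ã]
After rule 1: rõmtãma
Rule 2: no segment meets the rule's conditions; no change.

[rõmtãma]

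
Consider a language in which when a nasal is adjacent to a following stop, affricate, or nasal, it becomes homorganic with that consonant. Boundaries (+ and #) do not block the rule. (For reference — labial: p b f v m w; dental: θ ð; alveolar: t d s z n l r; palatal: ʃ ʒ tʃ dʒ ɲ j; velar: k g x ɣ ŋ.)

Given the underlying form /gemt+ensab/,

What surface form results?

[gent+ensab]

/m/ before /t/ (alveolar) → [n]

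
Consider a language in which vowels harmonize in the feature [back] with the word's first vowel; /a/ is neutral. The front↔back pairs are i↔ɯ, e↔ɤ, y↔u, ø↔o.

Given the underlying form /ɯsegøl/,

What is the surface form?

/e/ harmonizes with /ɯ/ ([+back]) → [ɤ]
/ø/ harmonizes with /ɯ/ ([+back]) → [o]

[ɯsɤgol]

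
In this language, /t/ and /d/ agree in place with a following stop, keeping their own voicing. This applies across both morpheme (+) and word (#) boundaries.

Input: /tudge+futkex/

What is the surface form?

[tugge+fukkex]

/d/ before /g/ (velar) → [g]
/t/ before /k/ (velar) → [k]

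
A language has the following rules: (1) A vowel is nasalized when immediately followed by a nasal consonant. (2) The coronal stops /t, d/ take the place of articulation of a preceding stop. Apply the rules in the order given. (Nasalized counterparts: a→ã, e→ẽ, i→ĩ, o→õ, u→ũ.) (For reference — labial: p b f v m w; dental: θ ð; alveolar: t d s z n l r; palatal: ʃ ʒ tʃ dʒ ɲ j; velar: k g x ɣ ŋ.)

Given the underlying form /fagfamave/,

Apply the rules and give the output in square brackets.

Rule 1: /a/ before nasal /m/ → [ã]
After rule 1: fagfãmave
Rule 2: no segment meets the rule's conditions; no change.

[fagfãmave]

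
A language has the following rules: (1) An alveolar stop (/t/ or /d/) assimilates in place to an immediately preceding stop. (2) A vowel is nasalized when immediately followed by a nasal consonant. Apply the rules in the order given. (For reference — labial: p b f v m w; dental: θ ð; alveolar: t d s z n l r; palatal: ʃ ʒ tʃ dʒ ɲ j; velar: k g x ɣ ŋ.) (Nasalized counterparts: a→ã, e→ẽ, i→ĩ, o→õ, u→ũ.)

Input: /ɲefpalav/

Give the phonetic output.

[ɲefpalav]

Rule 1: no segment meets the rule's conditions; no change.
After rule 1: ɲefpalav
Rule 2: no segment meets the rule's conditions; no change.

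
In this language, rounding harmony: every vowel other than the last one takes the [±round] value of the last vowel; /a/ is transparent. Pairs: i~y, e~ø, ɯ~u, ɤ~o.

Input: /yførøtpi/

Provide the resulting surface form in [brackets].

[iferetpi]

/y/ harmonizes with /i/ ([-round]) → [i]
/ø/ harmonizes with /i/ ([-round]) → [e]
/ø/ harmonizes with /i/ ([-round]) → [e]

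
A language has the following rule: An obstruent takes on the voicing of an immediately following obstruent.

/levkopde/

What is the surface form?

/v/ before /k/ (voiceless) → [f]
/p/ before /d/ (voiced) → [b]

[lefkobde]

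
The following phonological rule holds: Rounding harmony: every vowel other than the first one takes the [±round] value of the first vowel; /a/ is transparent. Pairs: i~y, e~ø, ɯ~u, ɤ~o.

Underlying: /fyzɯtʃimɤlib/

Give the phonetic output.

/ɯ/ harmonizes with /y/ ([+round]) → [u]
/i/ harmonizes with /y/ ([+round]) → [y]
/ɤ/ harmonizes with /y/ ([+round]) → [o]
/i/ harmonizes with /y/ ([+round]) → [y]

[fyzutʃymolyb]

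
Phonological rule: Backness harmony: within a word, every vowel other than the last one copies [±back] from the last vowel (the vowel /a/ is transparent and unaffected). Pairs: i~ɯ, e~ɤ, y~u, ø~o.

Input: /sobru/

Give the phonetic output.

no segment meets the rule's conditions; no change.

[sobru]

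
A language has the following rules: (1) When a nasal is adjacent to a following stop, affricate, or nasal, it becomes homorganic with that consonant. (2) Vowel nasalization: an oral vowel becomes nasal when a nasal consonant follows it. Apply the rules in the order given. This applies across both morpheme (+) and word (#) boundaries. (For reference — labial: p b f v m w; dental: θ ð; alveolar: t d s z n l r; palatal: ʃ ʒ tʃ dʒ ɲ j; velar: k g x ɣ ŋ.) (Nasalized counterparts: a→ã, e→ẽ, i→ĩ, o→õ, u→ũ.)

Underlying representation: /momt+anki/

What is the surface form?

[mõnt+ãŋki]

Rule 1: /m/ before /t/ (alveolar) → [n]
Rule 1: /n/ before /k/ (velar) → [ŋ]
After rule 1: mont+aŋki
Rule 2: /o/ before nasal /n/ → [õ]
Rule 2: /a/ before nasal /ŋ/ → [ã]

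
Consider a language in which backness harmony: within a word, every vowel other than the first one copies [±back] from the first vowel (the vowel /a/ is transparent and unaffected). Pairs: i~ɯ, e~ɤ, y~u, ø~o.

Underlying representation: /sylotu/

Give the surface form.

/o/ harmonizes with /y/ ([-back]) → [ø]
/u/ harmonizes with /y/ ([-back]) → [y]

[syløty]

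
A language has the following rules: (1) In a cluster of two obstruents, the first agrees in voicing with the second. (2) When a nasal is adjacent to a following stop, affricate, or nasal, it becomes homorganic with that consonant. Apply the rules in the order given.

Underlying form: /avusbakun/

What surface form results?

[avuzbakun]

Rule 1: /s/ before /b/ (voiced) → [z]
After rule 1: avuzbakun
Rule 2: no segment meets the rule's conditions; no change.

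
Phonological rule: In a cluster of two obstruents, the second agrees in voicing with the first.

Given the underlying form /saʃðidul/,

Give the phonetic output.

/ð/ after /ʃ/ (voiceless) → [θ]

[saʃθidul]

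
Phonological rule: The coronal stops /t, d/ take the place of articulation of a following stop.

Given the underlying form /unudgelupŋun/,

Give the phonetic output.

[unuggelupŋun]

/d/ before /g/ (velar) → [g]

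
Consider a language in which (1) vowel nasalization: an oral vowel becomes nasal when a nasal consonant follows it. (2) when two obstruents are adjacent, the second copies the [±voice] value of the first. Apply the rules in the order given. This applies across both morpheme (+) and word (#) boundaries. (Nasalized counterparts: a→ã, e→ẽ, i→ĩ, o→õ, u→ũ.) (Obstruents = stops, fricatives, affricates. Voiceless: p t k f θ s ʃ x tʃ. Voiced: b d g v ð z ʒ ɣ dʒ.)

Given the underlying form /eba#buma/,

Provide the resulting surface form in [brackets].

[eba#bũma]

Rule 1: /u/ before nasal /m/ → [ũ]
After rule 1: eba#bũma
Rule 2: no segment meets the rule's conditions; no change.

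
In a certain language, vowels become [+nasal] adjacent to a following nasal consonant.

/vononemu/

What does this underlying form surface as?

/o/ before nasal /n/ → [õ]
/o/ before nasal /n/ → [õ]
/e/ before nasal /m/ → [ẽ]

[võnõnẽmu]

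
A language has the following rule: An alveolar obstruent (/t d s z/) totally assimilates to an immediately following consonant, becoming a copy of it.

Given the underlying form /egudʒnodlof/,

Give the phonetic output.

[egudʒnollof]

/d/ before /l/ → [l] (total assimilation)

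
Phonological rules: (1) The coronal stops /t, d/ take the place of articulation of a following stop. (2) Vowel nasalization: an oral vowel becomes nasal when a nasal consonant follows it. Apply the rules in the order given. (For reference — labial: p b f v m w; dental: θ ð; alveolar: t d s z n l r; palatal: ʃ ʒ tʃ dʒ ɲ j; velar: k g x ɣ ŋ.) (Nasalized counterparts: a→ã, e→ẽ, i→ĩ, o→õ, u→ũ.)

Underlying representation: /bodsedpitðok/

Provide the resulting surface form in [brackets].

[bodsebpitðok]

Rule 1: /d/ before /p/ (labial) → [b]
After rule 1: bodsebpitðok
Rule 2: no segment meets the rule's conditions; no change.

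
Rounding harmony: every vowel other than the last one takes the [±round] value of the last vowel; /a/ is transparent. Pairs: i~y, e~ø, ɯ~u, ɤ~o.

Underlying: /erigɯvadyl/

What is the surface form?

/e/ harmonizes with /y/ ([+round]) → [ø]
/i/ harmonizes with /y/ ([+round]) → [y]
/ɯ/ harmonizes with /y/ ([+round]) → [u]

[øryguvadyl]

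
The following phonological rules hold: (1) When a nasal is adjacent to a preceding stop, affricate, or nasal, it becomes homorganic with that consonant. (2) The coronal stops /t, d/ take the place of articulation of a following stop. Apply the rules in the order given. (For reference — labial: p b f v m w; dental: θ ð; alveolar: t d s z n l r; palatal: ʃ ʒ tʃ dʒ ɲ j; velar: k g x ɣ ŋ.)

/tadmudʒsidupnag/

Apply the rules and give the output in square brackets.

[tadnudʒsidupmag]

Rule 1: /m/ after /d/ (alveolar) → [n]
Rule 1: /n/ after /p/ (labial) → [m]
After rule 1: tadnudʒsidupmag
Rule 2: no segment meets the rule's conditions; no change.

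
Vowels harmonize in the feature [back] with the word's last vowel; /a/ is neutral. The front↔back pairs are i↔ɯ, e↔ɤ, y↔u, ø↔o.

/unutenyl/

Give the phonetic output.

/u/ harmonizes with /y/ ([-back]) → [y]
/u/ harmonizes with /y/ ([-back]) → [y]

[ynytenyl]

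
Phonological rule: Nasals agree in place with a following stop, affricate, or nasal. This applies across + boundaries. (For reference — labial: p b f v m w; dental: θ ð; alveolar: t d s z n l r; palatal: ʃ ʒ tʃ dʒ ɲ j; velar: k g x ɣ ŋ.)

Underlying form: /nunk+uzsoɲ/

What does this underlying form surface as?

[nuŋk+uzsoɲ]

/n/ before /k/ (velar) → [ŋ]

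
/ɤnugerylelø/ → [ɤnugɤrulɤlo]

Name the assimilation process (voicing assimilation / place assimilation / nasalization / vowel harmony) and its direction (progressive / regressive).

/e/→[ɤ] /y/→[u] /e/→[ɤ] /ø/→[o].
Vowels agree with the first vowel, so the harmony is progressive.

vowel harmony, progressive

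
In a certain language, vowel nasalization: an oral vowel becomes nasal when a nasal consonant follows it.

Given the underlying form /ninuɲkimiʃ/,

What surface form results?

[nĩnũɲkĩmiʃ]

/i/ before nasal /n/ → [ĩ]
/u/ before nasal /ɲ/ → [ũ]
/i/ before nasal /m/ → [ĩ]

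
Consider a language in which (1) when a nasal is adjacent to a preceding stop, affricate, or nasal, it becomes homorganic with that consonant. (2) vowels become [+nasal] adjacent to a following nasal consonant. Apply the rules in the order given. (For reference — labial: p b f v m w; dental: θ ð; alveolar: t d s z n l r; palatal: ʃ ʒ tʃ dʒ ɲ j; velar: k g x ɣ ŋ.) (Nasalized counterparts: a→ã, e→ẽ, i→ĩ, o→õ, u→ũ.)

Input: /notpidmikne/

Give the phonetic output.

[notpidnikŋe]

Rule 1: /m/ after /d/ (alveolar) → [n]
Rule 1: /n/ after /k/ (velar) → [ŋ]
After rule 1: notpidnikŋe
Rule 2: no segment meets the rule's conditions; no change.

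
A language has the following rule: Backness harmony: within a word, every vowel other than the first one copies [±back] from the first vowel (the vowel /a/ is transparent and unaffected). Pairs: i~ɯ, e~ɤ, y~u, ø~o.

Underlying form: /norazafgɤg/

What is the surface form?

no segment meets the rule's conditions; no change.

[norazafgɤg]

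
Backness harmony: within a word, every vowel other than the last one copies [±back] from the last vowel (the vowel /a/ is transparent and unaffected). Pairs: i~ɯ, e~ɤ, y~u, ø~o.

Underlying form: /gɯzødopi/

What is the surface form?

/ɯ/ harmonizes with /i/ ([-back]) → [i]
/o/ harmonizes with /i/ ([-back]) → [ø]

[gizødøpi]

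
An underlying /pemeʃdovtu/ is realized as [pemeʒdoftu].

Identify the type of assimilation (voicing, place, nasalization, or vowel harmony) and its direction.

voicing assimilation, regressive

/ʃ/→[ʒ] /v/→[f].
Each target copies a feature from the following segment, so the direction is regressive.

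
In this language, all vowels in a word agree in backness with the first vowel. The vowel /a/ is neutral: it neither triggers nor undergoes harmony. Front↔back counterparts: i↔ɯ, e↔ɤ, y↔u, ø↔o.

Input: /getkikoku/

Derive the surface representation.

[getkikøky]

/o/ harmonizes with /e/ ([-back]) → [ø]
/u/ harmonizes with /e/ ([-back]) → [y]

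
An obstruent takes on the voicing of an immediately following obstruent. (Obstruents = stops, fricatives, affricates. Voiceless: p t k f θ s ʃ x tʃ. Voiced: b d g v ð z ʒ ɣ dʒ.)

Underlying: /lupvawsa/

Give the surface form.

[lubvawsa]

/p/ before /v/ (voiced) → [b]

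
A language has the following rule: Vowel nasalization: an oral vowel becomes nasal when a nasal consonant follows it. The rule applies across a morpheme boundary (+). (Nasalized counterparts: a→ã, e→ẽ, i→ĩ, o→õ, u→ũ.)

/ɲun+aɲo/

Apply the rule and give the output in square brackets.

/u/ before nasal /n/ → [ũ]
/a/ before nasal /ɲ/ → [ã]

[ɲũn+ãɲo]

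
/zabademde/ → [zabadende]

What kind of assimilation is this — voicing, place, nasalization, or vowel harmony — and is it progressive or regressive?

place assimilation, regressive

/m/→[n].
Each target copies a feature from the following segment, so the direction is regressive.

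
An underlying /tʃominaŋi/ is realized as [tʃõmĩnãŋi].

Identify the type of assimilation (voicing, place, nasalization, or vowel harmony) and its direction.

nasalization, regressive

/o/→[õ] /i/→[ĩ] /a/→[ã].
Each target copies a feature from the following segment, so the direction is regressive.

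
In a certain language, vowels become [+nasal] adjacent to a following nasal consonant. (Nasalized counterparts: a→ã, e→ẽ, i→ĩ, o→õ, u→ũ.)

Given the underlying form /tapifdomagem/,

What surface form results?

[tapifdõmagẽm]

/o/ before nasal /m/ → [õ]
/e/ before nasal /m/ → [ẽ]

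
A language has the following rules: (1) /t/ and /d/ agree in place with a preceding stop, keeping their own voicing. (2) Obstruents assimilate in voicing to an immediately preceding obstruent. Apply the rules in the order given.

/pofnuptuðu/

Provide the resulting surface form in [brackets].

Rule 1: /t/ after /p/ (labial) → [p]
After rule 1: pofnuppuðu
Rule 2: no segment meets the rule's conditions; no change.

[pofnuppuðu]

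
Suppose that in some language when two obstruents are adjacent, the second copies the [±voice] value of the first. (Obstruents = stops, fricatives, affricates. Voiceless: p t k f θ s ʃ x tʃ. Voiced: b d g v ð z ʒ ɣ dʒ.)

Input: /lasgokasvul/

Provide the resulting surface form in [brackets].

[laskokasful]

/g/ after /s/ (voiceless) → [k]
/v/ after /s/ (voiceless) → [f]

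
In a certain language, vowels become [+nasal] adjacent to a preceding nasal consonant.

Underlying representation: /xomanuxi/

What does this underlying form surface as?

/a/ after nasal /m/ → [ã]
/u/ after nasal /n/ → [ũ]

[xomãnũxi]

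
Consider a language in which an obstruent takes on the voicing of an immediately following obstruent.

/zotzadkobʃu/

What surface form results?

[zodzatkopʃu]

/t/ before /z/ (voiced) → [d]
/d/ before /k/ (voiceless) → [t]
/b/ before /ʃ/ (voiceless) → [p]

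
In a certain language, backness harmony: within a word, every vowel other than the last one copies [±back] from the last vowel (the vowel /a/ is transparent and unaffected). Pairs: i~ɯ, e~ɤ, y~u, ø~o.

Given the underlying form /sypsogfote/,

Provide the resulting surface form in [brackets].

[sypsøgføte]

/o/ harmonizes with /e/ ([-back]) → [ø]
/o/ harmonizes with /e/ ([-back]) → [ø]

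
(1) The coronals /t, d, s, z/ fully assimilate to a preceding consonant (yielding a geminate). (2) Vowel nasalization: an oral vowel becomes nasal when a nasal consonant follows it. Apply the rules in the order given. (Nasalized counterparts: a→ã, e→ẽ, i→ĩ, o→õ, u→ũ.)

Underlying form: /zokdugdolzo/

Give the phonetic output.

[zokkuggollo]

Rule 1: /d/ after /k/ → [k] (total assimilation)
Rule 1: /d/ after /g/ → [g] (total assimilation)
Rule 1: /z/ after /l/ → [l] (total assimilation)
After rule 1: zokkuggollo
Rule 2: no segment meets the rule's conditions; no change.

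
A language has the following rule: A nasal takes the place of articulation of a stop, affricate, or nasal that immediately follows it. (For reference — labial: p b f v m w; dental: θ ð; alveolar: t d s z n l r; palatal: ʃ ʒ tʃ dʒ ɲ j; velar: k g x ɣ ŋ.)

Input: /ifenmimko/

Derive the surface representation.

[ifemmiŋko]

/n/ before /m/ (labial) → [m]
/m/ before /k/ (velar) → [ŋ]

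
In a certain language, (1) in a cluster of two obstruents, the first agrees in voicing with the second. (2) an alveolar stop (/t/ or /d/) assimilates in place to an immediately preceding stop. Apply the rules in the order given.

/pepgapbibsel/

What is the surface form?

Rule 1: /p/ before /g/ (voiced) → [b]
Rule 1: /p/ before /b/ (voiced) → [b]
Rule 1: /b/ before /s/ (voiceless) → [p]
After rule 1: pebgabbipsel
Rule 2: no segment meets the rule's conditions; no change.

[pebgabbipsel]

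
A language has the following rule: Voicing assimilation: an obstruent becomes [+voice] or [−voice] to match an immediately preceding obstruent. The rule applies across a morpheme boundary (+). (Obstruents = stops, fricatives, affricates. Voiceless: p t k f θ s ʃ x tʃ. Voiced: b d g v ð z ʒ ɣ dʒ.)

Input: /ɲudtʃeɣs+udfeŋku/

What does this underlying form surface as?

[ɲuddʒeɣz+udveŋku]

/tʃ/ after /d/ (voiced) → [dʒ]
/s/ after /ɣ/ (voiced) → [z]
/f/ after /d/ (voiced) → [v]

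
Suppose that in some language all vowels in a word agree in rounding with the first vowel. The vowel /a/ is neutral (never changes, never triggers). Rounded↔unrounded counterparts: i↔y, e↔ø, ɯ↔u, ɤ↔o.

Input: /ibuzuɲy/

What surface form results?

[ibɯzɯɲi]

/u/ harmonizes with /i/ ([-round]) → [ɯ]
/u/ harmonizes with /i/ ([-round]) → [ɯ]
/y/ harmonizes with /i/ ([-round]) → [i]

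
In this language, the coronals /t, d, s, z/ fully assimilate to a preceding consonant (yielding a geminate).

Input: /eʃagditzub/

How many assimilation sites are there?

2

/d/ after /g/ → [g] (total assimilation)
/z/ after /t/ → [t] (total assimilation)
2 segments change.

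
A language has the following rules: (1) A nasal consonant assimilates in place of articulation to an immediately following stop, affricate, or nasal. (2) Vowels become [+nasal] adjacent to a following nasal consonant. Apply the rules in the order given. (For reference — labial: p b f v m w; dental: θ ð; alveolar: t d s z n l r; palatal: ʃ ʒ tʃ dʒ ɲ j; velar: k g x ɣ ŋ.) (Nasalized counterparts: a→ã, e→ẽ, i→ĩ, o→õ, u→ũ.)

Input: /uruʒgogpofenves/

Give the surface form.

[uruʒgogpofẽnves]

Rule 1: no segment meets the rule's conditions; no change.
After rule 1: uruʒgogpofenves
Rule 2: /e/ before nasal /n/ → [ẽ]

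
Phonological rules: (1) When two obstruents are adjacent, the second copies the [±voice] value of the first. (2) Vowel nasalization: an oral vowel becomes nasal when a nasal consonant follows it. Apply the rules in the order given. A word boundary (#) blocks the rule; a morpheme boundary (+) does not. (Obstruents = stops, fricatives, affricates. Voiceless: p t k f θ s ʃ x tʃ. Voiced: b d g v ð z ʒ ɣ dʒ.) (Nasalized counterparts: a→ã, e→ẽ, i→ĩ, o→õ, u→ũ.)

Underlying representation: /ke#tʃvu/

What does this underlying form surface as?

Rule 1: /v/ after /tʃ/ (voiceless) → [f]
After rule 1: ke#tʃfu
Rule 2: no segment meets the rule's conditions; no change.

[ke#tʃfu]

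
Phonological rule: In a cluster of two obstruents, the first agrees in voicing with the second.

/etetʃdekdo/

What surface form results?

[etedʒdegdo]

/tʃ/ before /d/ (voiced) → [dʒ]
/k/ before /d/ (voiced) → [g]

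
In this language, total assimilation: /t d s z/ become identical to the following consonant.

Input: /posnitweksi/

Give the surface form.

/s/ before /n/ → [n] (total assimilation)
/t/ before /w/ → [w] (total assimilation)

[ponniwweksi]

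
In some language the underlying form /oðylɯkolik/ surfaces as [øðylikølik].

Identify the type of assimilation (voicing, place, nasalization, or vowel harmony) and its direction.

vowel harmony, regressive

/o/→[ø] /ɯ/→[i] /o/→[ø].
Vowels agree with the last vowel, so the harmony is regressive.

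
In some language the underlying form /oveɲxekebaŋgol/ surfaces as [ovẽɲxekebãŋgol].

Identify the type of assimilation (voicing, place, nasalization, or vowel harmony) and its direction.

/e/→[ẽ] /a/→[ã].
Each target copies a feature from the following segment, so the direction is regressive.

nasalization, regressive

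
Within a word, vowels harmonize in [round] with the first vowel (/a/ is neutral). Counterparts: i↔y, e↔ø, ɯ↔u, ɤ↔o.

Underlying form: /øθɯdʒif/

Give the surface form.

/ɯ/ harmonizes with /ø/ ([+round]) → [u]
/i/ harmonizes with /ø/ ([+round]) → [y]

[øθudʒyf]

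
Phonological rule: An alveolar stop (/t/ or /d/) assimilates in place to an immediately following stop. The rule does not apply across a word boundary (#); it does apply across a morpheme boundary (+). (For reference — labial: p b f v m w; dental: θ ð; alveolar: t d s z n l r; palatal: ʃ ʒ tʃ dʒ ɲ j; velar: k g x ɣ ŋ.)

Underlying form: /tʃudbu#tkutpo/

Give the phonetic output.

/d/ before /b/ (labial) → [b]
/t/ before /k/ (velar) → [k]
/t/ before /p/ (labial) → [p]

[tʃubbu#kkuppo]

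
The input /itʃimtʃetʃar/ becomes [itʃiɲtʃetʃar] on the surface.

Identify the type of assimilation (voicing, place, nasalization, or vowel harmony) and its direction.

place assimilation, regressive

/m/→[ɲ].
Each target copies a feature from the following segment, so the direction is regressive.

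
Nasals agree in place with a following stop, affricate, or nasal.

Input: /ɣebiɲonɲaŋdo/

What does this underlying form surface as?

/n/ before /ɲ/ (palatal) → [ɲ]
/ŋ/ before /d/ (alveolar) → [n]

[ɣebiɲoɲɲando]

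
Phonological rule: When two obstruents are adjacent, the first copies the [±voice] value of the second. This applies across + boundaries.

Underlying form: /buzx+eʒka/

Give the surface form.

/z/ before /x/ (voiceless) → [s]
/ʒ/ before /k/ (voiceless) → [ʃ]

[busx+eʃka]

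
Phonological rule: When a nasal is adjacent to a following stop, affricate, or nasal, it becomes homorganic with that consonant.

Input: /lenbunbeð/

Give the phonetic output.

[lembumbeð]

/n/ before /b/ (labial) → [m]
/n/ before /b/ (labial) → [m]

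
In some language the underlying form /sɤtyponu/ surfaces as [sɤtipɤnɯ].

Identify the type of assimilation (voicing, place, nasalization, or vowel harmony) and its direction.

vowel harmony, progressive

/y/→[i] /o/→[ɤ] /u/→[ɯ].
Vowels agree with the first vowel, so the harmony is progressive.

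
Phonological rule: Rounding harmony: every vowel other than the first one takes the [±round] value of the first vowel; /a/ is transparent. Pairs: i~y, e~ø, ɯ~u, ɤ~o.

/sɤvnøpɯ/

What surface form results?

/ø/ harmonizes with /ɤ/ ([-round]) → [e]

[sɤvnepɯ]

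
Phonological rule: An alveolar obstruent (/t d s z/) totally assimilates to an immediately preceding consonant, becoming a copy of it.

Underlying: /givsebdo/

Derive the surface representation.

/s/ after /v/ → [v] (total assimilation)
/d/ after /b/ → [b] (total assimilation)

[givvebbo]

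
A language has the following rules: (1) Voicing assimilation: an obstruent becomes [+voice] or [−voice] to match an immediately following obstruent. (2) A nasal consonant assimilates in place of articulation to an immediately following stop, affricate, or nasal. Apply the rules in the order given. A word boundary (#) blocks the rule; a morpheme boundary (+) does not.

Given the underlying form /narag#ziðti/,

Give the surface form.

[narag#ziθti]

Rule 1: /ð/ before /t/ (voiceless) → [θ]
After rule 1: narag#ziθti
Rule 2: no segment meets the rule's conditions; no change.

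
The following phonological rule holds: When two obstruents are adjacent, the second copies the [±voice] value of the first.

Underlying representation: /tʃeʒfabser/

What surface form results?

[tʃeʒvabzer]

/f/ after /ʒ/ (voiced) → [v]
/s/ after /b/ (voiced) → [z]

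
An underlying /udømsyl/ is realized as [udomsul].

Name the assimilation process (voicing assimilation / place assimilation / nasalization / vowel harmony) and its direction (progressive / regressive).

vowel harmony, progressive

/ø/→[o] /y/→[u].
Vowels agree with the first vowel, so the harmony is progressive.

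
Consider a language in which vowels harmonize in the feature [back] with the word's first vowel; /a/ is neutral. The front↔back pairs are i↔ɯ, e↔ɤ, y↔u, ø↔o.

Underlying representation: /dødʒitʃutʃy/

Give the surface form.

[dødʒitʃytʃy]

/u/ harmonizes with /ø/ ([-back]) → [y]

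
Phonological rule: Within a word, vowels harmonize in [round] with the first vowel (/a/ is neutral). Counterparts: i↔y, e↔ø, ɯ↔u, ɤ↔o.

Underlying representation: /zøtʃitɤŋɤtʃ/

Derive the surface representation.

[zøtʃytoŋotʃ]

/i/ harmonizes with /ø/ ([+round]) → [y]
/ɤ/ harmonizes with /ø/ ([+round]) → [o]
/ɤ/ harmonizes with /ø/ ([+round]) → [o]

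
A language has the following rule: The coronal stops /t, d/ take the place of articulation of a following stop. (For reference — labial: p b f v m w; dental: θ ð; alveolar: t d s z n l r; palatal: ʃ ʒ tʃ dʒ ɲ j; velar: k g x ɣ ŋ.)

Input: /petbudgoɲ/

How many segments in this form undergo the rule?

2

/t/ before /b/ (labial) → [p]
/d/ before /g/ (velar) → [g]
2 segments change.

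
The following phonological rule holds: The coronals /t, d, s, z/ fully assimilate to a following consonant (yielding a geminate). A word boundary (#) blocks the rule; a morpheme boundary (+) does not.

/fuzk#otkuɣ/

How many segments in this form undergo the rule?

2

/z/ before /k/ → [k] (total assimilation)
/t/ before /k/ → [k] (total assimilation)
2 segments change.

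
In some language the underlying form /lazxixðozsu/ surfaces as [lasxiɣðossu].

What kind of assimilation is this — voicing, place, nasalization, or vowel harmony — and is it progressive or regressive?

voicing assimilation, regressive

/z/→[s] /x/→[ɣ] /z/→[s].
Each target copies a feature from the following segment, so the direction is regressive.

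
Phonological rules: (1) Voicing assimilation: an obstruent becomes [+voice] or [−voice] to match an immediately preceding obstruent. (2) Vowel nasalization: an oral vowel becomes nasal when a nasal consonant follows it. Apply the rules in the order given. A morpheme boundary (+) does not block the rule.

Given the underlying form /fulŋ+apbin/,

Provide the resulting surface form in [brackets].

[fulŋ+appĩn]

Rule 1: /b/ after /p/ (voiceless) → [p]
After rule 1: fulŋ+appin
Rule 2: /i/ before nasal /n/ → [ĩ]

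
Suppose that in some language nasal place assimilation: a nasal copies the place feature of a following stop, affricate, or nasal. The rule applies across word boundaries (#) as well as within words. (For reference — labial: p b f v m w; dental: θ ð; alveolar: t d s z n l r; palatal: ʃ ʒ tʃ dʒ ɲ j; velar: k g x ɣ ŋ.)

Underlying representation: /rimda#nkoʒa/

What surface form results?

/m/ before /d/ (alveolar) → [n]
/n/ before /k/ (velar) → [ŋ]

[rinda#ŋkoʒa]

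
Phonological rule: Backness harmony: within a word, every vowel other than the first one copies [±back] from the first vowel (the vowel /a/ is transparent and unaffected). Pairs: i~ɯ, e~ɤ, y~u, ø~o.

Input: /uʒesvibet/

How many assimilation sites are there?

3

/e/ harmonizes with /u/ ([+back]) → [ɤ]
/i/ harmonizes with /u/ ([+back]) → [ɯ]
/e/ harmonizes with /u/ ([+back]) → [ɤ]
3 segments change.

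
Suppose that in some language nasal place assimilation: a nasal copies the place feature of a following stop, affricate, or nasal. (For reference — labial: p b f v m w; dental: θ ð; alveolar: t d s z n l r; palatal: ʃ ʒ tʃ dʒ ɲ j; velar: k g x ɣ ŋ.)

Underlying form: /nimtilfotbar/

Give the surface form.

[nintilfotbar]

/m/ before /t/ (alveolar) → [n]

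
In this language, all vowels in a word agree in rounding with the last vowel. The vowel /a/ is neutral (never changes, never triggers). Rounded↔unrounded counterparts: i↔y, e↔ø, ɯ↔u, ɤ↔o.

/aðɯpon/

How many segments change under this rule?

1

/ɯ/ harmonizes with /o/ ([+round]) → [u]
1 segment changes.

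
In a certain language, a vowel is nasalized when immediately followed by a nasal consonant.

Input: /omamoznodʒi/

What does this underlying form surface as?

/o/ before nasal /m/ → [õ]
/a/ before nasal /m/ → [ã]

[õmãmoznodʒi]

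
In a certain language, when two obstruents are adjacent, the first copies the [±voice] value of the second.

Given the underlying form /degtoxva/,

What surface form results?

/g/ before /t/ (voiceless) → [k]
/x/ before /v/ (voiced) → [ɣ]

[dektoɣva]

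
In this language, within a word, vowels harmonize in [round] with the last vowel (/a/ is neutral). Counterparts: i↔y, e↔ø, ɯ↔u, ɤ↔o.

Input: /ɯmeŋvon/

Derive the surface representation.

/ɯ/ harmonizes with /o/ ([+round]) → [u]
/e/ harmonizes with /o/ ([+round]) → [ø]

[umøŋvon]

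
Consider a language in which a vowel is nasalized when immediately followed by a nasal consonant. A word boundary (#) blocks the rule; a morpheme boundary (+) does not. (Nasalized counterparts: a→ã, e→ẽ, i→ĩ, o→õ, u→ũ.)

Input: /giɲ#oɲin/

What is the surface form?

[gĩɲ#õɲĩn]

/i/ before nasal /ɲ/ → [ĩ]
/o/ before nasal /ɲ/ → [õ]
/i/ before nasal /n/ → [ĩ]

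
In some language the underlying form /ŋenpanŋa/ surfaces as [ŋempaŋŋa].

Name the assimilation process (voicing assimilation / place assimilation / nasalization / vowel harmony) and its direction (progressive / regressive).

/n/→[m] /n/→[ŋ].
Each target copies a feature from the following segment, so the direction is regressive.

place assimilation, regressive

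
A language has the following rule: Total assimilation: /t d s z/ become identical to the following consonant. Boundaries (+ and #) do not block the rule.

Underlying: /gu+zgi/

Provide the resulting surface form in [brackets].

[gu+ggi]

/z/ before /g/ → [g] (total assimilation)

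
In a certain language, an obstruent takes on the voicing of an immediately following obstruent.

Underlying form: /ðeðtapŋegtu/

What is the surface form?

[ðeθtapŋektu]

/ð/ before /t/ (voiceless) → [θ]
/g/ before /t/ (voiceless) → [k]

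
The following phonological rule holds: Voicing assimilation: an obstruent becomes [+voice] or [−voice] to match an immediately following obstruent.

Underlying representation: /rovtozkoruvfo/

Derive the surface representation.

/v/ before /t/ (voiceless) → [f]
/z/ before /k/ (voiceless) → [s]
/v/ before /f/ (voiceless) → [f]

[roftoskoruffo]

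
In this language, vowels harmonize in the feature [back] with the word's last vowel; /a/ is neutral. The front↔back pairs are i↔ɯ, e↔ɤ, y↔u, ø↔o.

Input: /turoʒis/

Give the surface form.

/u/ harmonizes with /i/ ([-back]) → [y]
/o/ harmonizes with /i/ ([-back]) → [ø]

[tyrøʒis]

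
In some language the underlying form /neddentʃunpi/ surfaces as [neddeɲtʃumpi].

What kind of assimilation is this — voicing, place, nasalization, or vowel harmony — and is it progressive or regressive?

place assimilation, regressive

/n/→[ɲ] /n/→[m].
Each target copies a feature from the following segment, so the direction is regressive.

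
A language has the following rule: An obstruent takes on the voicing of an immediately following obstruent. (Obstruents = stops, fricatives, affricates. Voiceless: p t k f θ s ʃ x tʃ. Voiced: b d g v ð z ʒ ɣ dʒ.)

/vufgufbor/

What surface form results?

[vuvguvbor]

/f/ before /g/ (voiced) → [v]
/f/ before /b/ (voiced) → [v]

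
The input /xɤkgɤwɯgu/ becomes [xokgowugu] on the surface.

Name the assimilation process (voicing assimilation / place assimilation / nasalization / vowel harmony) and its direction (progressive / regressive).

vowel harmony, regressive

/ɤ/→[o] /ɤ/→[o] /ɯ/→[u].
Vowels agree with the last vowel, so the harmony is regressive.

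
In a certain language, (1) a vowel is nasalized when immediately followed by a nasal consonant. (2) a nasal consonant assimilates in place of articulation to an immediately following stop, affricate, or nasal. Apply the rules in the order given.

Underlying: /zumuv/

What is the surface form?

[zũmuv]

Rule 1: /u/ before nasal /m/ → [ũ]
After rule 1: zũmuv
Rule 2: no segment meets the rule's conditions; no change.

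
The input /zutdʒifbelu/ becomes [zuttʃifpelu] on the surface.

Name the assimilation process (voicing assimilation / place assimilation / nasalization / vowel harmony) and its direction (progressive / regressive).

/dʒ/→[tʃ] /b/→[p].
Each target copies a feature from the preceding segment, so the direction is progressive.

voicing assimilation, progressive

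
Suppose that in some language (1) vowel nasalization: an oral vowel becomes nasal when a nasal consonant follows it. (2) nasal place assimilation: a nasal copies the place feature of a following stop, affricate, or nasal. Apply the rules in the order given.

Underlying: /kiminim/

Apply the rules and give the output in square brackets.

[kĩmĩnĩm]

Rule 1: /i/ before nasal /m/ → [ĩ]
Rule 1: /i/ before nasal /n/ → [ĩ]
Rule 1: /i/ before nasal /m/ → [ĩ]
After rule 1: kĩmĩnĩm
Rule 2: no segment meets the rule's conditions; no change.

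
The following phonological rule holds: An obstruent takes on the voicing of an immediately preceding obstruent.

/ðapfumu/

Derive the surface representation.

[ðapfumu]

no segment meets the rule's conditions; no change.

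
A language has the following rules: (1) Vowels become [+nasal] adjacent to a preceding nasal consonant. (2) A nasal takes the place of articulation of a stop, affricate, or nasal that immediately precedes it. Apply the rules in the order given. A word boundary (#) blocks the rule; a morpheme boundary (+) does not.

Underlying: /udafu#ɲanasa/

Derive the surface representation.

[udafu#ɲãnãsa]

Rule 1: /a/ after nasal /ɲ/ → [ã]
Rule 1: /a/ after nasal /n/ → [ã]
After rule 1: udafu#ɲãnãsa
Rule 2: no segment meets the rule's conditions; no change.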